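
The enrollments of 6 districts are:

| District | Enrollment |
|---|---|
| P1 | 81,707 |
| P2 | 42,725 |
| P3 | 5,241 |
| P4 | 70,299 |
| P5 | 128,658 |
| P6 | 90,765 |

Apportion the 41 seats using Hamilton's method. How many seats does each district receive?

P1: 8, P2: 4, P3: 0, P4: 7, P5: 13, P6: 9

Standard divisor: 419395 ÷ 41 ≈ 10229.146.
Standard quotas: P1 7.9877, P2 4.1768, P3 0.5124, P4 6.8724, P5 12.5776, P6 8.8732.
Lower quotas: P1 7, P2 4, P3 0, P4 6, P5 12, P6 8 (sum 37, leaving 4 seats).
Remainders in descending order: P1 0.9877, P6 0.8732, P4 0.8724, P5 0.5776, P3 0.5124, P2 0.1768.
The surplus seats go to P1, P6, P4, P5.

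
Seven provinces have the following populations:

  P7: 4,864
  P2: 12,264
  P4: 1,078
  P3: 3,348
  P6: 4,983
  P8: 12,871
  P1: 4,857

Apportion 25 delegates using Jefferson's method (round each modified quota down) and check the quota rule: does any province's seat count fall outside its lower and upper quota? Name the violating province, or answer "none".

none

Standard quotas: P7 2.747, P2 6.926, P4 0.609, P3 1.891, P6 2.814, P8 7.269, P1 2.743.
Jefferson allocation: P7 3, P2 7, P4 0, P3 2, P6 3, P8 7, P1 3.
Every allocation lies between the lower and upper quota.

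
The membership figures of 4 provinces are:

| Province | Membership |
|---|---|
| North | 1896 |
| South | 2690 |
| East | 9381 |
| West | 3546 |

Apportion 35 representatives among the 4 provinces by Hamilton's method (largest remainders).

Total 17513; standard divisor 17513/35 ≈ 500.371.
Standard quotas: North 3.7892, South 5.3760, East 18.7481, West 7.0867.
Lower quotas: North 3, South 5, East 18, West 7 (sum 33, leaving 2 seats).
Remainders in descending order: North 0.7892, East 0.7481, South 0.3760, West 0.0867.
The surplus seats go to North, East.

North: 4, South: 5, East: 19, West: 7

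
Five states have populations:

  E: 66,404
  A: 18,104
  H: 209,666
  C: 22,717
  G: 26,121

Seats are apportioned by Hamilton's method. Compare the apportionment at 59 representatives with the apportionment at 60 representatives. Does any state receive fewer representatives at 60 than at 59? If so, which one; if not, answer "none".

At 59 seats: E 11, A 3, H 36, C 4, G 5.
At 60 seats: E 12, A 3, H 37, C 4, G 4.
G drops from 5 to 4.

G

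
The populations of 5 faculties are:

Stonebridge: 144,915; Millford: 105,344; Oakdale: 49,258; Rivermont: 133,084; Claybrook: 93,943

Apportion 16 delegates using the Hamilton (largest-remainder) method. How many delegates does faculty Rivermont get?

Standard divisor: 526544 ÷ 16 = 32909.
Standard quotas: Stonebridge 4.4035, Millford 3.2011, Oakdale 1.4968, Rivermont 4.0440, Claybrook 2.8546.
Lower quotas: Stonebridge 4, Millford 3, Oakdale 1, Rivermont 4, Claybrook 2 (sum 14, leaving 2 seats).
Remainders in descending order: Claybrook 0.8546, Oakdale 0.4968, Stonebridge 0.4035, Millford 0.2011, Rivermont 0.0440.
The surplus seats go to Claybrook, Oakdale.
Rivermont receives 4.

4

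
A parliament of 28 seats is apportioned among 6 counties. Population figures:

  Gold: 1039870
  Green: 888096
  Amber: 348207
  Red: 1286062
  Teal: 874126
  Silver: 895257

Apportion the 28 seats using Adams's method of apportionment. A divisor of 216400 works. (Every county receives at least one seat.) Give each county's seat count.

Gold: 5; Green: 5; Amber: 2; Red: 6; Teal: 5; Silver: 5

With modified divisor 216400: modified quotas Gold 4.805, Green 4.104, Amber 1.609, Red 5.943, Teal 4.039, Silver 4.137.
Rounding up: Gold 5, Green 5, Amber 2, Red 6, Teal 5, Silver 5 (total 28).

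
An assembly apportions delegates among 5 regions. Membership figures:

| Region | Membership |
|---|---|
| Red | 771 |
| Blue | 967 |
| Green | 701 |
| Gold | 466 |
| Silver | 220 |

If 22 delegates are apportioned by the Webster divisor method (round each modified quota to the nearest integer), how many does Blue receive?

7

Standard divisor 3125/22 ≈ 142.045; standard quotas: Red 5.428, Blue 6.808, Green 4.935, Gold 3.281, Silver 1.549.
Rounding to the nearest integer gives Red 5, Blue 7, Green 5, Gold 3, Silver 2 — total 22, matching the house size, so no adjustment is needed.
Blue receives 7.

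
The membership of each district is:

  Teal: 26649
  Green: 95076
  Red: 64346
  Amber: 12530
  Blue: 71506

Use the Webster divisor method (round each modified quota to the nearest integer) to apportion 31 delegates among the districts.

Teal 3, Green 11, Red 8, Amber 1, Blue 8

Standard divisor 270107/31 ≈ 8713.129; standard quotas: Teal 3.058, Green 10.912, Red 7.385, Amber 1.438, Blue 8.207.
Rounding to the nearest integer gives 3, 11, 7, 1, 8 = 30 seats, so the divisor must be adjusted.
With modified divisor 8500: modified quotas Teal 3.135, Green 11.185, Red 7.570, Amber 1.474, Blue 8.412.
Rounding to the nearest integer: Teal 3, Green 11, Red 8, Amber 1, Blue 8 (total 31).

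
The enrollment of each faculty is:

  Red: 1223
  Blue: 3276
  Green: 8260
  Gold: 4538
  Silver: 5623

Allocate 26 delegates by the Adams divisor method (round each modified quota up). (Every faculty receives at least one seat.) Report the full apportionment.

Standard divisor 22920/26 ≈ 881.538; standard quotas: Red 1.387, Blue 3.716, Green 9.370, Gold 5.148, Silver 6.379.
Rounding up gives 2, 4, 10, 6, 7 = 29 seats, so the divisor must be adjusted.
With modified divisor 1000: modified quotas Red 1.223, Blue 3.276, Green 8.260, Gold 4.538, Silver 5.623.
Rounding up: Red 2, Blue 4, Green 9, Gold 5, Silver 6 (total 26).

Red 2; Blue 4; Green 9; Gold 5; Silver 6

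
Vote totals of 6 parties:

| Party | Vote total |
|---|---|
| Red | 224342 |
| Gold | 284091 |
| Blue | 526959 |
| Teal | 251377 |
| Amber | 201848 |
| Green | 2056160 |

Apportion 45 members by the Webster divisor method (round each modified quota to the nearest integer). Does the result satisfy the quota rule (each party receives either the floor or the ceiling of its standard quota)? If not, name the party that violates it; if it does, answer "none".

Standard quotas: Red 2.848, Gold 3.606, Blue 6.690, Teal 3.191, Amber 2.562, Green 26.102.
Webster allocation: Red 3, Gold 4, Blue 7, Teal 3, Amber 3, Green 25.
Green has quota 26.102 (lower 26, upper 27) but receives 25 — outside the quota interval.

Green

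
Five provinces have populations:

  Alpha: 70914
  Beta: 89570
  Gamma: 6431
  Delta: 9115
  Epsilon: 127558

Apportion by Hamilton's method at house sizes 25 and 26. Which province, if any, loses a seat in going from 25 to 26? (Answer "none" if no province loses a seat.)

At 25 seats: Alpha 6, Beta 7, Gamma 1, Delta 1, Epsilon 10.
At 26 seats: Alpha 6, Beta 8, Gamma 0, Delta 1, Epsilon 11.
Gamma drops from 1 to 0.

Gamma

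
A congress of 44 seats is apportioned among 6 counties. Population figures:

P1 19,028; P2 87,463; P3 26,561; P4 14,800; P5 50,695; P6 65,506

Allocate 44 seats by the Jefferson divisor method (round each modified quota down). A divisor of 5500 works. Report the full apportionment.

With modified divisor 5500: modified quotas P1 3.460, P2 15.902, P3 4.829, P4 2.691, P5 9.217, P6 11.910.
Rounding down: P1 3, P2 15, P3 4, P4 2, P5 9, P6 11 (total 44).

P1: 3, P2: 15, P3: 4, P4: 2, P5: 9, P6: 11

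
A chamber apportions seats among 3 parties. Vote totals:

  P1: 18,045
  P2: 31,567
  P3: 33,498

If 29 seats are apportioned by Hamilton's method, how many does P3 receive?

12

Standard divisor: 83110 ÷ 29 ≈ 2865.862.
Standard quotas: P1 6.2965, P2 11.0148, P3 11.6886.
Lower quotas: P1 6, P2 11, P3 11 (sum 28, leaving 1 seat).
Remainders in descending order: P3 0.6886, P1 0.2965, P2 0.0148.
The surplus seat goes to P3.
P3 receives 12.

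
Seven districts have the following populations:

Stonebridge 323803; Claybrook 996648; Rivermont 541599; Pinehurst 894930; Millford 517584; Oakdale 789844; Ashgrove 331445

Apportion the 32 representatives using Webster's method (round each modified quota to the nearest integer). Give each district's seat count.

Stonebridge: 2, Claybrook: 7, Rivermont: 4, Pinehurst: 7, Millford: 4, Oakdale: 6, Ashgrove: 2

Standard divisor 4395853/32 ≈ 137370.406; standard quotas: Stonebridge 2.357, Claybrook 7.255, Rivermont 3.943, Pinehurst 6.515, Millford 3.768, Oakdale 5.750, Ashgrove 2.413.
Rounding to the nearest integer gives Stonebridge 2, Claybrook 7, Rivermont 4, Pinehurst 7, Millford 4, Oakdale 6, Ashgrove 2 — total 32, matching the house size, so no adjustment is needed.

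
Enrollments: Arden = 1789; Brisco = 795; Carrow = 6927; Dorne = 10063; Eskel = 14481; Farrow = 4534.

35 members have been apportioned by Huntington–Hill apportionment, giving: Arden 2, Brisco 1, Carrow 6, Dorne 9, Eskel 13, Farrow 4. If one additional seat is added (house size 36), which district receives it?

Eskel

Priority for the next seat is population ÷ (√(s·(s+1))).
Priorities: Arden 730.356, Brisco 562.150, Carrow 1068.859, Dorne 1060.733, Eskel 1073.403, Farrow 1013.833.
Highest priority: Eskel.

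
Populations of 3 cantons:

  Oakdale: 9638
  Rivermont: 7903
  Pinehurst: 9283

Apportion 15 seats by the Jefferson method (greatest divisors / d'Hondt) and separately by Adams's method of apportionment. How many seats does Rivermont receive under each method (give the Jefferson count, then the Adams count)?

4 and 5

Jefferson: Oakdale 6, Rivermont 4, Pinehurst 5.
Adams: Oakdale 5, Rivermont 5, Pinehurst 5.
Rivermont gets 4 under Jefferson and 5 under Adams.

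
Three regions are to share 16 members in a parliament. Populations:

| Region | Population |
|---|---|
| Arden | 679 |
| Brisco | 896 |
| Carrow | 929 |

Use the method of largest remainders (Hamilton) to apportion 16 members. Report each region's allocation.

Total 2504; standard divisor 2504/16 ≈ 156.5.
Standard quotas: Arden 4.339, Brisco 5.725, Carrow 5.936.
Lower quotas: Arden 4, Brisco 5, Carrow 5 (sum 14, leaving 2 seats).
Remainders in descending order: Carrow 0.936, Brisco 0.725, Arden 0.339.
Largest remainders: Carrow, Brisco receive the extra seats.

Arden=4, Brisco=6, Carrow=6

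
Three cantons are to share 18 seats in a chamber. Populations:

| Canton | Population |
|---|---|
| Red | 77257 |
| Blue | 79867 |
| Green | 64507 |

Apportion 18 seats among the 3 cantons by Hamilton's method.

Total 221631; standard divisor 221631/18 ≈ 12312.833.
Standard quotas: Red 6.2745, Blue 6.4865, Green 5.2390.
Lower quotas: Red 6, Blue 6, Green 5 (sum 17, leaving 1 seat).
Remainders in descending order: Blue 0.4865, Red 0.2745, Green 0.2390.
The surplus seat goes to Blue.

Red 6, Blue 7, Green 5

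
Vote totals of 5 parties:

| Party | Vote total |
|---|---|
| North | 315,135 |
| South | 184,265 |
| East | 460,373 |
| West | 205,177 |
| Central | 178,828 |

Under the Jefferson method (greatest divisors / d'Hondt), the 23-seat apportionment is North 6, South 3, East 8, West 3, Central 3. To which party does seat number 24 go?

Priority for the next seat is population ÷ (current seats + 1).
Priorities: North 45019.286, South 46066.250, East 51152.556, West 51294.250, Central 44707.000.
Highest priority: West.

West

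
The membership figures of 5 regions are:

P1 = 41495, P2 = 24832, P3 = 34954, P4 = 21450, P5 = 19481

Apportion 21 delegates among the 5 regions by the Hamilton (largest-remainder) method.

Total 142212; standard divisor 142212/21 = 6772.
Standard quotas: P1 6.1274, P2 3.6669, P3 5.1615, P4 3.1675, P5 2.8767.
Lower quotas: P1 6, P2 3, P3 5, P4 3, P5 2 (sum 19, leaving 2 seats).
Remainders in descending order: P5 0.8767, P2 0.6669, P4 0.1675, P3 0.1615, P1 0.1274.
Largest remainders: P5, P2 receive the extra seats.

P1 6; P2 4; P3 5; P4 3; P5 3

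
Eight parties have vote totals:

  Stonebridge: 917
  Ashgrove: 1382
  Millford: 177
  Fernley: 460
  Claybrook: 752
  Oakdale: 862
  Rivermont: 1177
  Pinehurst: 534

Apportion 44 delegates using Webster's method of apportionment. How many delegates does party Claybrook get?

5

Standard divisor 6261/44 ≈ 142.295; standard quotas: Stonebridge 6.444, Ashgrove 9.712, Millford 1.244, Fernley 3.233, Claybrook 5.285, Oakdale 6.058, Rivermont 8.272, Pinehurst 3.753.
Rounding to the nearest integer gives 6, 10, 1, 3, 5, 6, 8, 4 = 43 seats, so the divisor must be adjusted.
With modified divisor 140: modified quotas Stonebridge 6.550, Ashgrove 9.871, Millford 1.264, Fernley 3.286, Claybrook 5.371, Oakdale 6.157, Rivermont 8.407, Pinehurst 3.814.
Rounding to the nearest integer: Stonebridge 7, Ashgrove 10, Millford 1, Fernley 3, Claybrook 5, Oakdale 6, Rivermont 8, Pinehurst 4 (total 44).
Claybrook receives 5.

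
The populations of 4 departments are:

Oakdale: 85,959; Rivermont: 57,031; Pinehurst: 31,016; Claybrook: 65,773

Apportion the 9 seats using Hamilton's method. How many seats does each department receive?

Standard divisor: 239779 ÷ 9 ≈ 26642.111.
Standard quotas: Oakdale 3.2264, Rivermont 2.1406, Pinehurst 1.1642, Claybrook 2.4688.
Lower quotas: Oakdale 3, Rivermont 2, Pinehurst 1, Claybrook 2 (sum 8, leaving 1 seat).
Remainders in descending order: Claybrook 0.4688, Oakdale 0.2264, Pinehurst 0.1642, Rivermont 0.1406.
Largest remainder: Claybrook receives the extra seat.

Oakdale=3, Rivermont=2, Pinehurst=1, Claybrook=3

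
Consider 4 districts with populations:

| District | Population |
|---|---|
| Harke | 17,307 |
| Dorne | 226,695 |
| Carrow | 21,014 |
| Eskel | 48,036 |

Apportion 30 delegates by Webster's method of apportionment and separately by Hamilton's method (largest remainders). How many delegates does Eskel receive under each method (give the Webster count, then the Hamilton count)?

Webster: Harke 2, Dorne 21, Carrow 2, Eskel 5.
Hamilton: Harke 2, Dorne 22, Carrow 2, Eskel 4.
Eskel gets 5 under Webster and 4 under Hamilton.

5 and 4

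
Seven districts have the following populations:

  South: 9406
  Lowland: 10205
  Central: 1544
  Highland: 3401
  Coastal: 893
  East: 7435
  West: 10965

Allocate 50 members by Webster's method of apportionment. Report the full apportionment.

Standard divisor 43849/50 ≈ 876.98; standard quotas: South 10.725, Lowland 11.637, Central 1.761, Highland 3.878, Coastal 1.018, East 8.478, West 12.503.
Rounding to the nearest integer gives 11, 12, 2, 4, 1, 8, 13 = 51 seats, so the divisor must be adjusted.
With modified divisor 880: modified quotas South 10.689, Lowland 11.597, Central 1.755, Highland 3.865, Coastal 1.015, East 8.449, West 12.460.
Rounding to the nearest integer: South 11, Lowland 12, Central 2, Highland 4, Coastal 1, East 8, West 12 (total 50).

South 11, Lowland 12, Central 2, Highland 4, Coastal 1, East 8, West 12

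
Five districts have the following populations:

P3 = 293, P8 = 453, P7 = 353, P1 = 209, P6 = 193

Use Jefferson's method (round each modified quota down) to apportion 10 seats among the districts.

P3 2, P8 3, P7 3, P1 1, P6 1

Standard divisor 1501/10 ≈ 150.1; standard quotas: P3 1.952, P8 3.018, P7 2.352, P1 1.392, P6 1.286.
Rounding down gives 1, 3, 2, 1, 1 = 8 seats, so the divisor must be adjusted.
With modified divisor 115: modified quotas P3 2.548, P8 3.939, P7 3.070, P1 1.817, P6 1.678.
Rounding down: P3 2, P8 3, P7 3, P1 1, P6 1 (total 10).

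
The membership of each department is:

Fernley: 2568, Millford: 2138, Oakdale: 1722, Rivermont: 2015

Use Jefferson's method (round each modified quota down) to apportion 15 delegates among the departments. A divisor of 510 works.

Fernley: 5; Millford: 4; Oakdale: 3; Rivermont: 3

With modified divisor 510: modified quotas Fernley 5.035, Millford 4.192, Oakdale 3.376, Rivermont 3.951.
Rounding down: Fernley 5, Millford 4, Oakdale 3, Rivermont 3 (total 15).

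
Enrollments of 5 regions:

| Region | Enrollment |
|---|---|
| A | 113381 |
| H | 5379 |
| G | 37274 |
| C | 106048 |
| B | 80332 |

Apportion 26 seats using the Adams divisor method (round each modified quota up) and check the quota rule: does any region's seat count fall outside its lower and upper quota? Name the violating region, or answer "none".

Standard quotas: A 8.609, H 0.408, G 2.830, C 8.052, B 6.100.
Adams allocation: A 8, H 1, G 3, C 8, B 6.
Every allocation lies between the lower and upper quota.

none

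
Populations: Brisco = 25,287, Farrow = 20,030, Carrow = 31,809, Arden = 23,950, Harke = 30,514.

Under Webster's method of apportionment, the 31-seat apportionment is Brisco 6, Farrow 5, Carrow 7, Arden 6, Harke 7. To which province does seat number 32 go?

Priority for the next seat is population ÷ (current seats + 0.5).
Priorities: Brisco 3890.308, Farrow 3641.818, Carrow 4241.200, Arden 3684.615, Harke 4068.533.
Highest priority: Carrow.

Carrow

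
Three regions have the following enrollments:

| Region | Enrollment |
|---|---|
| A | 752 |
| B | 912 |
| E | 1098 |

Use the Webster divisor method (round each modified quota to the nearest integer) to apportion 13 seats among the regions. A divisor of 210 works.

A 4, B 4, E 5

With modified divisor 210: modified quotas A 3.581, B 4.343, E 5.229.
Rounding to the nearest integer: A 4, B 4, E 5 (total 13).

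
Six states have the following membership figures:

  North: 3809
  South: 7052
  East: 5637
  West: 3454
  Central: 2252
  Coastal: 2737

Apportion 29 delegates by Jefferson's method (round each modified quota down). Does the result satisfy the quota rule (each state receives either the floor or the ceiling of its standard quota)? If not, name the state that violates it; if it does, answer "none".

none

Standard quotas: North 4.429, South 8.200, East 6.554, West 4.016, Central 2.618, Coastal 3.182.
Jefferson allocation: North 4, South 9, East 7, West 4, Central 2, Coastal 3.
Every allocation lies between the lower and upper quota.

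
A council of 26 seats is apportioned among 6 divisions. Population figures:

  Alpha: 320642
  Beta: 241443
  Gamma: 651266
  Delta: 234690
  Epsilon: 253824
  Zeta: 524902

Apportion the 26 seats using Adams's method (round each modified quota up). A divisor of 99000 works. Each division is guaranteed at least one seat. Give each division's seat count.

Alpha: 4; Beta: 3; Gamma: 7; Delta: 3; Epsilon: 3; Zeta: 6

With modified divisor 99000: modified quotas Alpha 3.239, Beta 2.439, Gamma 6.578, Delta 2.371, Epsilon 2.564, Zeta 5.302.
Rounding up: Alpha 4, Beta 3, Gamma 7, Delta 3, Epsilon 3, Zeta 6 (total 26).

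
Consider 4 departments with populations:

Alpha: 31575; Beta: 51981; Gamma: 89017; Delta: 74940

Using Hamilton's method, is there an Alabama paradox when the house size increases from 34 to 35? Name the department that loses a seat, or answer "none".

Alpha

At 34 seats: Alpha 5, Beta 7, Gamma 12, Delta 10.
At 35 seats: Alpha 4, Beta 7, Gamma 13, Delta 11.
Alpha drops from 5 to 4.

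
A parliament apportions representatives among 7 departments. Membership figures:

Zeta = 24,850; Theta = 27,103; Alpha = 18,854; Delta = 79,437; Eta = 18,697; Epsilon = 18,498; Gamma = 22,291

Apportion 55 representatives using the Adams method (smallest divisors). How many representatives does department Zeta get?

7

Standard divisor 209730/55 ≈ 3813.273; standard quotas: Zeta 6.517, Theta 7.108, Alpha 4.944, Delta 20.832, Eta 4.903, Epsilon 4.851, Gamma 5.846.
Rounding up gives 7, 8, 5, 21, 5, 5, 6 = 57 seats, so the divisor must be adjusted.
With modified divisor 4100: modified quotas Zeta 6.061, Theta 6.610, Alpha 4.599, Delta 19.375, Eta 4.560, Epsilon 4.512, Gamma 5.437.
Rounding up: Zeta 7, Theta 7, Alpha 5, Delta 20, Eta 5, Epsilon 5, Gamma 6 (total 55).
Zeta receives 7.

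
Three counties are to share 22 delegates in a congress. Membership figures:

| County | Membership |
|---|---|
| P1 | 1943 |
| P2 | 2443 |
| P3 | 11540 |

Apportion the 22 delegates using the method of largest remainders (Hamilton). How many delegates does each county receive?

P1=3, P2=3, P3=16

Standard divisor: 15926 ÷ 22 ≈ 723.909.
Standard quotas: P1 2.6840, P2 3.3747, P3 15.9412.
Lower quotas: P1 2, P2 3, P3 15 (sum 20, leaving 2 seats).
Remainders in descending order: P3 0.9412, P1 0.6840, P2 0.3747.
Largest remainders: P3, P1 receive the extra seats.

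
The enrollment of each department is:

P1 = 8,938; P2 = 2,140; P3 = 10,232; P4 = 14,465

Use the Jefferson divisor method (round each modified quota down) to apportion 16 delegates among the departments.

P1 4, P2 1, P3 4, P4 7

Standard divisor 35775/16 ≈ 2235.938; standard quotas: P1 3.997, P2 0.957, P3 4.576, P4 6.469.
Rounding down gives 3, 0, 4, 6 = 13 seats, so the divisor must be adjusted.
With modified divisor 2060: modified quotas P1 4.339, P2 1.039, P3 4.967, P4 7.022.
Rounding down: P1 4, P2 1, P3 4, P4 7 (total 16).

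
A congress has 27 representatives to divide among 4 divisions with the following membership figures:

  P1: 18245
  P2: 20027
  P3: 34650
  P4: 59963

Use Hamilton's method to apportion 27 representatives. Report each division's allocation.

The standard divisor is 132885/27 ≈ 4921.667.
Standard quotas: P1 3.7071, P2 4.0692, P3 7.0403, P4 12.1835.
Lower quotas: P1 3, P2 4, P3 7, P4 12 (sum 26, leaving 1 seat).
Remainders in descending order: P1 0.7071, P4 0.1835, P2 0.0692, P3 0.0403.
The surplus seat goes to P1.

P1: 4; P2: 4; P3: 7; P4: 12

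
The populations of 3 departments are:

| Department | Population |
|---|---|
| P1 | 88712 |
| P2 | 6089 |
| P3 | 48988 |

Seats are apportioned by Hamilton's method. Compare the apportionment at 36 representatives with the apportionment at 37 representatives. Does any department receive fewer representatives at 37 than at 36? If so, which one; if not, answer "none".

P2

At 36 seats: P1 22, P2 2, P3 12.
At 37 seats: P1 23, P2 1, P3 13.
P2 drops from 2 to 1.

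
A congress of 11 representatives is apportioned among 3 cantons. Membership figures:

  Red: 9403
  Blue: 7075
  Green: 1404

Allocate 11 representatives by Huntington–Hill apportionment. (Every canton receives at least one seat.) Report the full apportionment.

Red 6, Blue 4, Green 1

With divisor 1649: modified quotas Red 5.702, Blue 4.290, Green 0.851.
Geometric-mean thresholds: Red √(5·6)=5.477, Blue √(4·5)=4.472, Green (min 1).
Each quota rounded against its threshold gives Red 6, Blue 4, Green 1 (total 11).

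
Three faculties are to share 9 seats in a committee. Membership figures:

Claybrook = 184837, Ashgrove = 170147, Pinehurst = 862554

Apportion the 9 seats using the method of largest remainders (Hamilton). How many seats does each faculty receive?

The standard divisor is 1217538/9 = 135282.
Standard quotas: Claybrook 1.3663, Ashgrove 1.2577, Pinehurst 6.3760.
Lower quotas: Claybrook 1, Ashgrove 1, Pinehurst 6 (sum 8, leaving 1 seat).
Remainders in descending order: Pinehurst 0.3760, Claybrook 0.3663, Ashgrove 0.2577.
Largest remainder: Pinehurst receives the extra seat.

Claybrook=1, Ashgrove=1, Pinehurst=7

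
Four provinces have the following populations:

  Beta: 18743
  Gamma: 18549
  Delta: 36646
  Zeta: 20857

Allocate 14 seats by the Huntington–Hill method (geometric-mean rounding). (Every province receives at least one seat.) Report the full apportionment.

With divisor 7132: modified quotas Beta 2.628, Gamma 2.601, Delta 5.138, Zeta 2.924.
Geometric-mean thresholds: Beta √(2·3)=2.449, Gamma √(2·3)=2.449, Delta √(5·6)=5.477, Zeta √(2·3)=2.449.
Each quota rounded against its threshold gives Beta 3, Gamma 3, Delta 5, Zeta 3 (total 14).

Beta 3; Gamma 3; Delta 5; Zeta 3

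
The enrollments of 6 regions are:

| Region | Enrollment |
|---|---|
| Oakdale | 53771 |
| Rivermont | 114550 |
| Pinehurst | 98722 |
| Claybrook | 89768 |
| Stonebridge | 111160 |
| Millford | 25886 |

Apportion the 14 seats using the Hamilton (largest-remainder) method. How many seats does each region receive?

Oakdale 1, Rivermont 3, Pinehurst 3, Claybrook 3, Stonebridge 3, Millford 1

The standard divisor is 493857/14 ≈ 35275.5.
Standard quotas: Oakdale 1.5243, Rivermont 3.2473, Pinehurst 2.7986, Claybrook 2.5448, Stonebridge 3.1512, Millford 0.7338.
Lower quotas: Oakdale 1, Rivermont 3, Pinehurst 2, Claybrook 2, Stonebridge 3, Millford 0 (sum 11, leaving 3 seats).
Remainders in descending order: Pinehurst 0.7986, Millford 0.7338, Claybrook 0.5448, Oakdale 0.5243, Rivermont 0.2473, Stonebridge 0.1512.
Largest remainders: Pinehurst, Millford, Claybrook receive the extra seats.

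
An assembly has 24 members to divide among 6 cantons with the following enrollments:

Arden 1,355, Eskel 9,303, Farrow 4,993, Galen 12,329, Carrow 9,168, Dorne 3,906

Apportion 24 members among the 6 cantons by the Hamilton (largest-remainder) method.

Arden 1; Eskel 6; Farrow 3; Galen 7; Carrow 5; Dorne 2

Total 41054; standard divisor 41054/24 ≈ 1710.583.
Standard quotas: Arden 0.7921, Eskel 5.4385, Farrow 2.9189, Galen 7.2075, Carrow 5.3596, Dorne 2.2834.
Lower quotas: Arden 0, Eskel 5, Farrow 2, Galen 7, Carrow 5, Dorne 2 (sum 21, leaving 3 seats).
Remainders in descending order: Farrow 0.9189, Arden 0.7921, Eskel 0.4385, Carrow 0.3596, Dorne 0.2834, Galen 0.2075.
The surplus seats go to Farrow, Arden, Eskel.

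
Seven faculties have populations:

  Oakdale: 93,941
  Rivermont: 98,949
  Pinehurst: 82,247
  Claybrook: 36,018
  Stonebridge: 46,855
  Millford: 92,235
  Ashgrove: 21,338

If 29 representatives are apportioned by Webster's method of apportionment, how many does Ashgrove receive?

Standard divisor 471583/29 ≈ 16261.483; standard quotas: Oakdale 5.777, Rivermont 6.085, Pinehurst 5.058, Claybrook 2.215, Stonebridge 2.881, Millford 5.672, Ashgrove 1.312.
Rounding to the nearest integer gives Oakdale 6, Rivermont 6, Pinehurst 5, Claybrook 2, Stonebridge 3, Millford 6, Ashgrove 1 — total 29, matching the house size, so no adjustment is needed.
Ashgrove receives 1.

1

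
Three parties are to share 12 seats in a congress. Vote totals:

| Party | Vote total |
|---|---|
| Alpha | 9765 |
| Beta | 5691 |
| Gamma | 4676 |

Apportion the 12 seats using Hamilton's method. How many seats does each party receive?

Standard divisor: 20132 ÷ 12 ≈ 1677.667.
Standard quotas: Alpha 5.8206, Beta 3.3922, Gamma 2.7872.
Lower quotas: Alpha 5, Beta 3, Gamma 2 (sum 10, leaving 2 seats).
Remainders in descending order: Alpha 0.8206, Gamma 0.7872, Beta 0.3922.
The surplus seats go to Alpha, Gamma.

Alpha 6; Beta 3; Gamma 3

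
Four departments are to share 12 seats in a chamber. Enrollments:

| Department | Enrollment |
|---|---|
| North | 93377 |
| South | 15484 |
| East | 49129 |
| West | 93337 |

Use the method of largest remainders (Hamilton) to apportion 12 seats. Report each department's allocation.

The standard divisor is 251327/12 ≈ 20943.917.
Standard quotas: North 4.4584, South 0.7393, East 2.3457, West 4.4565.
Lower quotas: North 4, South 0, East 2, West 4 (sum 10, leaving 2 seats).
Remainders in descending order: South 0.7393, North 0.4584, West 0.4565, East 0.3457.
Largest remainders: South, North receive the extra seats.

North=5; South=1; East=2; West=4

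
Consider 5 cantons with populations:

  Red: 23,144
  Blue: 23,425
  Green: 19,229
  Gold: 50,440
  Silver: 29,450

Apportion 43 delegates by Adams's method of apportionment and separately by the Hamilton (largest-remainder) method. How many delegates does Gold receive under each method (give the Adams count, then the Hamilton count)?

Adams: Red 7, Blue 7, Green 6, Gold 14, Silver 9.
Hamilton: Red 7, Blue 7, Green 5, Gold 15, Silver 9.
Gold gets 14 under Adams and 15 under Hamilton.

14 and 15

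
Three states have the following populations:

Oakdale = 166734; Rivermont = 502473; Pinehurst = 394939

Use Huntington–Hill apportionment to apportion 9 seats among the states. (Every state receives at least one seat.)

With divisor 115954: modified quotas Oakdale 1.438, Rivermont 4.333, Pinehurst 3.406.
Geometric-mean thresholds: Oakdale √(1·2)=1.414, Rivermont √(4·5)=4.472, Pinehurst √(3·4)=3.464.
Each quota rounded against its threshold gives Oakdale 2, Rivermont 4, Pinehurst 3 (total 9).

Oakdale 2, Rivermont 4, Pinehurst 3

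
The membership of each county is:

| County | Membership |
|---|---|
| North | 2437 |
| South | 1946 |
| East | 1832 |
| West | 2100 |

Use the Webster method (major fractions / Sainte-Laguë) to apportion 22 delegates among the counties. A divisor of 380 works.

With modified divisor 380: modified quotas North 6.413, South 5.121, East 4.821, West 5.526.
Rounding to the nearest integer: North 6, South 5, East 5, West 6 (total 22).

North=6, South=5, East=5, West=6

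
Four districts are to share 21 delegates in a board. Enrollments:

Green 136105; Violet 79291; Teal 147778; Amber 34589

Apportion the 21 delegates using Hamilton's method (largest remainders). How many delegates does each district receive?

Green: 7, Violet: 4, Teal: 8, Amber: 2

Total 397763; standard divisor 397763/21 ≈ 18941.095.
Standard quotas: Green 7.1857, Violet 4.1862, Teal 7.8020, Amber 1.8261.
Lower quotas: Green 7, Violet 4, Teal 7, Amber 1 (sum 19, leaving 2 seats).
Remainders in descending order: Amber 0.8261, Teal 0.8020, Violet 0.1862, Green 0.1857.
Largest remainders: Amber, Teal receive the extra seats.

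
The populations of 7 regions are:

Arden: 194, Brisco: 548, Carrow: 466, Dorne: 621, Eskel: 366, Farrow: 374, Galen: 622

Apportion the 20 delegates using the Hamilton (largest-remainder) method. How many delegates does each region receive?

The standard divisor is 3191/20 ≈ 159.55.
Standard quotas: Arden 1.216, Brisco 3.435, Carrow 2.921, Dorne 3.892, Eskel 2.294, Farrow 2.344, Galen 3.898.
Lower quotas: Arden 1, Brisco 3, Carrow 2, Dorne 3, Eskel 2, Farrow 2, Galen 3 (sum 16, leaving 4 seats).
Remainders in descending order: Carrow 0.921, Galen 0.898, Dorne 0.892, Brisco 0.435, Farrow 0.344, Eskel 0.294, Arden 0.216.
The surplus seats go to Carrow, Galen, Dorne, Brisco.

Arden 1, Brisco 4, Carrow 3, Dorne 4, Eskel 2, Farrow 2, Galen 4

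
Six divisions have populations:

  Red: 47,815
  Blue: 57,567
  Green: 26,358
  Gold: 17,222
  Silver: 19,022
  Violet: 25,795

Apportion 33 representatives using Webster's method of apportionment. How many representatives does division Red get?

8

Standard divisor 193779/33 ≈ 5872.091; standard quotas: Red 8.143, Blue 9.803, Green 4.489, Gold 2.933, Silver 3.239, Violet 4.393.
Rounding to the nearest integer gives 8, 10, 4, 3, 3, 4 = 32 seats, so the divisor must be adjusted.
With modified divisor 5800: modified quotas Red 8.244, Blue 9.925, Green 4.544, Gold 2.969, Silver 3.280, Violet 4.447.
Rounding to the nearest integer: Red 8, Blue 10, Green 5, Gold 3, Silver 3, Violet 4 (total 33).
Red receives 8.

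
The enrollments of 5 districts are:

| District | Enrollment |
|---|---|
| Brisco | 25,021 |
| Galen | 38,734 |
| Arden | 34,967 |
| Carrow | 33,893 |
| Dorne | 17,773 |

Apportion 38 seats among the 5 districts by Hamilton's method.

The standard divisor is 150388/38 ≈ 3957.579.
Standard quotas: Brisco 6.3223, Galen 9.7873, Arden 8.8355, Carrow 8.5641, Dorne 4.4909.
Lower quotas: Brisco 6, Galen 9, Arden 8, Carrow 8, Dorne 4 (sum 35, leaving 3 seats).
Remainders in descending order: Arden 0.8355, Galen 0.7873, Carrow 0.5641, Dorne 0.4909, Brisco 0.3223.
The surplus seats go to Arden, Galen, Carrow.

Brisco=6, Galen=10, Arden=9, Carrow=9, Dorne=4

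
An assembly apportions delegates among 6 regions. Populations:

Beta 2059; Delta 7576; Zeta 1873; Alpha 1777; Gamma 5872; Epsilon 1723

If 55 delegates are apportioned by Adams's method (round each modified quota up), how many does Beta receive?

6

Standard divisor 20880/55 ≈ 379.636; standard quotas: Beta 5.424, Delta 19.956, Zeta 4.934, Alpha 4.681, Gamma 15.467, Epsilon 4.539.
Rounding up gives 6, 20, 5, 5, 16, 5 = 57 seats, so the divisor must be adjusted.
With modified divisor 400: modified quotas Beta 5.147, Delta 18.940, Zeta 4.683, Alpha 4.442, Gamma 14.680, Epsilon 4.308.
Rounding up: Beta 6, Delta 19, Zeta 5, Alpha 5, Gamma 15, Epsilon 5 (total 55).
Beta receives 6.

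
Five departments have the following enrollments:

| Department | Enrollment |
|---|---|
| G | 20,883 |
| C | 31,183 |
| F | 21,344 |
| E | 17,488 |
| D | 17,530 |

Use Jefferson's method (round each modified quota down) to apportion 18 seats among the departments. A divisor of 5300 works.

With modified divisor 5300: modified quotas G 3.940, C 5.884, F 4.027, E 3.300, D 3.308.
Rounding down: G 3, C 5, F 4, E 3, D 3 (total 18).

G: 3, C: 5, F: 4, E: 3, D: 3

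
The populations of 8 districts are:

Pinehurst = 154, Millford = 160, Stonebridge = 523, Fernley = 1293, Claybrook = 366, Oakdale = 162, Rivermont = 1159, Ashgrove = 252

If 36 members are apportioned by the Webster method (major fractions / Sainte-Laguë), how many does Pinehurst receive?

Standard divisor 4069/36 ≈ 113.028; standard quotas: Pinehurst 1.362, Millford 1.416, Stonebridge 4.627, Fernley 11.440, Claybrook 3.238, Oakdale 1.433, Rivermont 10.254, Ashgrove 2.230.
Rounding to the nearest integer gives 1, 1, 5, 11, 3, 1, 10, 2 = 34 seats, so the divisor must be adjusted.
With modified divisor 110: modified quotas Pinehurst 1.400, Millford 1.455, Stonebridge 4.755, Fernley 11.755, Claybrook 3.327, Oakdale 1.473, Rivermont 10.536, Ashgrove 2.291.
Rounding to the nearest integer: Pinehurst 1, Millford 1, Stonebridge 5, Fernley 12, Claybrook 3, Oakdale 1, Rivermont 11, Ashgrove 2 (total 36).
Pinehurst receives 1.

1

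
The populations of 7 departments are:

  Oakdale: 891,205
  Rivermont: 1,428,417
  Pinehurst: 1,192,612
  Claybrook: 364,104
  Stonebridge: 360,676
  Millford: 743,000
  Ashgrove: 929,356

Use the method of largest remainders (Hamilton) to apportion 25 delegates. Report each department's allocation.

Total 5909370; standard divisor 5909370/25 ≈ 236374.8.
Standard quotas: Oakdale 3.7703, Rivermont 6.0430, Pinehurst 5.0454, Claybrook 1.5404, Stonebridge 1.5259, Millford 3.1433, Ashgrove 3.9317.
Lower quotas: Oakdale 3, Rivermont 6, Pinehurst 5, Claybrook 1, Stonebridge 1, Millford 3, Ashgrove 3 (sum 22, leaving 3 seats).
Remainders in descending order: Ashgrove 0.9317, Oakdale 0.7703, Claybrook 0.5404, Stonebridge 0.5259, Millford 0.1433, Pinehurst 0.0454, Rivermont 0.0430.
The surplus seats go to Ashgrove, Oakdale, Claybrook.

Oakdale 4, Rivermont 6, Pinehurst 5, Claybrook 2, Stonebridge 1, Millford 3, Ashgrove 4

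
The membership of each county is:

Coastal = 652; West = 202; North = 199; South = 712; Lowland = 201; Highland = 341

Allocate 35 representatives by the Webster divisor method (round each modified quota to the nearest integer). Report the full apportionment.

Coastal 10, West 3, North 3, South 11, Lowland 3, Highland 5

Standard divisor 2307/35 ≈ 65.914; standard quotas: Coastal 9.892, West 3.065, North 3.019, South 10.802, Lowland 3.049, Highland 5.173.
Rounding to the nearest integer gives Coastal 10, West 3, North 3, South 11, Lowland 3, Highland 5 — total 35, matching the house size, so no adjustment is needed.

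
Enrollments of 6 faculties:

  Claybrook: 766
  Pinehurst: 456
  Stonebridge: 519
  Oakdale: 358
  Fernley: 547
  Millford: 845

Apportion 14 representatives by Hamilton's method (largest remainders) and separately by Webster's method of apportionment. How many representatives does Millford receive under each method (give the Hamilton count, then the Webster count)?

3 and 4

Hamilton: Claybrook 3, Pinehurst 2, Stonebridge 2, Oakdale 2, Fernley 2, Millford 3.
Webster: Claybrook 3, Pinehurst 2, Stonebridge 2, Oakdale 1, Fernley 2, Millford 4.
Millford gets 3 under Hamilton and 4 under Webster.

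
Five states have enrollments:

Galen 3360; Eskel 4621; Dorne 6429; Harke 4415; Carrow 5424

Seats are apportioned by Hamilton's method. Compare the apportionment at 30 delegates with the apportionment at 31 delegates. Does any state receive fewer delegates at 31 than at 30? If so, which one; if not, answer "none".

At 30 seats: Galen 4, Eskel 6, Dorne 8, Harke 5, Carrow 7.
At 31 seats: Galen 4, Eskel 6, Dorne 8, Harke 6, Carrow 7.
No state's allocation decreased.

none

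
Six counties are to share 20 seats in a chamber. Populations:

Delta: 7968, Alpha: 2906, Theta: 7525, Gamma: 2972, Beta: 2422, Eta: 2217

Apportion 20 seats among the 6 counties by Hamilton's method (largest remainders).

Standard divisor: 26010 ÷ 20 ≈ 1300.5.
Standard quotas: Delta 6.1269, Alpha 2.2345, Theta 5.7862, Gamma 2.2853, Beta 1.8624, Eta 1.7047.
Lower quotas: Delta 6, Alpha 2, Theta 5, Gamma 2, Beta 1, Eta 1 (sum 17, leaving 3 seats).
Remainders in descending order: Beta 0.8624, Theta 0.7862, Eta 0.7047, Gamma 0.2853, Alpha 0.2345, Delta 0.1269.
The surplus seats go to Beta, Theta, Eta.

Delta: 6; Alpha: 2; Theta: 6; Gamma: 2; Beta: 2; Eta: 2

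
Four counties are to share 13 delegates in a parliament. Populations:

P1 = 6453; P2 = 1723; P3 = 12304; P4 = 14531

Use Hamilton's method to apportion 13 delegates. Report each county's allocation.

Total 35011; standard divisor 35011/13 ≈ 2693.154.
Standard quotas: P1 2.3961, P2 0.6398, P3 4.5686, P4 5.3955.
Lower quotas: P1 2, P2 0, P3 4, P4 5 (sum 11, leaving 2 seats).
Remainders in descending order: P2 0.6398, P3 0.5686, P1 0.3961, P4 0.3955.
The surplus seats go to P2, P3.

P1: 2, P2: 1, P3: 5, P4: 5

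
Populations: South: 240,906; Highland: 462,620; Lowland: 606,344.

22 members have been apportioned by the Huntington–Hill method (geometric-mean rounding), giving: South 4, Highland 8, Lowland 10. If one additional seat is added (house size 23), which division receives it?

Lowland

Priority for the next seat is population ÷ (√(s·(s+1))).
Priorities: South 53868.219, Highland 54520.290, Lowland 57812.632.
Highest priority: Lowland.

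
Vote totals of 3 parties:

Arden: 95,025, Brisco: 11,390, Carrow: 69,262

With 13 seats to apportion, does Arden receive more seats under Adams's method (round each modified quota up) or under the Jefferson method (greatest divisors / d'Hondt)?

Jefferson

Adams: Arden 7, Brisco 1, Carrow 5.
Jefferson: Arden 8, Brisco 0, Carrow 5.
Arden gets 7 under Adams and 8 under Jefferson.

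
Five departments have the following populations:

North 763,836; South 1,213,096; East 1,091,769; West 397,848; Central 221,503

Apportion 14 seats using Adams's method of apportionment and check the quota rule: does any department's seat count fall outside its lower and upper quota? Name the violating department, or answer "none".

Standard quotas: North 2.900, South 4.605, East 4.144, West 1.510, Central 0.841.
Adams allocation: North 3, South 4, East 4, West 2, Central 1.
Every allocation lies between the lower and upper quota.

none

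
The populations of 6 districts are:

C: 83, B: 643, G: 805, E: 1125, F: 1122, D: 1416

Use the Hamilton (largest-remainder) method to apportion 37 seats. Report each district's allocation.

Total 5194; standard divisor 5194/37 ≈ 140.378.
Standard quotas: C 0.591, B 4.580, G 5.735, E 8.014, F 7.993, D 10.087.
Lower quotas: C 0, B 4, G 5, E 8, F 7, D 10 (sum 34, leaving 3 seats).
Remainders in descending order: F 0.993, G 0.735, C 0.591, B 0.580, D 0.087, E 0.014.
The surplus seats go to F, G, C.

C: 1; B: 4; G: 6; E: 8; F: 8; D: 10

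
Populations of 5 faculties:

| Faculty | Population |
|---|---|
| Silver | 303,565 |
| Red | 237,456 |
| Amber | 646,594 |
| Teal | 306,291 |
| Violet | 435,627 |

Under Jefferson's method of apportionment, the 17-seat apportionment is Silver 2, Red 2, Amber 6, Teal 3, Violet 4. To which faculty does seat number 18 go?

Priority for the next seat is population ÷ (current seats + 1).
Priorities: Silver 101188.333, Red 79152.000, Amber 92370.571, Teal 76572.750, Violet 87125.400.
Highest priority: Silver.

Silver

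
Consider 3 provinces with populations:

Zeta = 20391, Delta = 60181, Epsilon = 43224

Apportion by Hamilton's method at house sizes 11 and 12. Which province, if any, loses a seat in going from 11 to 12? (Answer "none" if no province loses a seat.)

none

At 11 seats: Zeta 2, Delta 5, Epsilon 4.
At 12 seats: Zeta 2, Delta 6, Epsilon 4.
No province's allocation decreased.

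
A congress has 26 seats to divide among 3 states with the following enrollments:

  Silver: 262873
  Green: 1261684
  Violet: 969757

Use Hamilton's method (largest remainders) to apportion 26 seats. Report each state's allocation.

Silver=3, Green=13, Violet=10

Standard divisor: 2494314 ÷ 26 ≈ 95935.154.
Standard quotas: Silver 2.7401, Green 13.1514, Violet 10.1085.
Lower quotas: Silver 2, Green 13, Violet 10 (sum 25, leaving 1 seat).
Remainders in descending order: Silver 0.7401, Green 0.1514, Violet 0.1085.
Largest remainder: Silver receives the extra seat.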